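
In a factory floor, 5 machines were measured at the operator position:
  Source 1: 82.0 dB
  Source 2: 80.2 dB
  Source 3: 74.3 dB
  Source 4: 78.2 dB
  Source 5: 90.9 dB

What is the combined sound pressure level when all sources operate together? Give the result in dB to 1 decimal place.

Σ 10^(Lᵢ/10) = 1.586e+09.
Back to dB: 10·log₁₀ Σ = 92.0 dB.

92.0 dB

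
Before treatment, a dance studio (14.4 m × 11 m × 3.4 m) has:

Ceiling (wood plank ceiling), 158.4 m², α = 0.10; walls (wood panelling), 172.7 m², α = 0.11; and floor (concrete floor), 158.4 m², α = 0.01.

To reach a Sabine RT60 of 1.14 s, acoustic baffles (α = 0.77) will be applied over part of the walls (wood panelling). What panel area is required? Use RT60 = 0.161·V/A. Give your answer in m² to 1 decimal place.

60.1

Summing Sᵢαᵢ: 15.840 + 18.997 + 1.584 → A₁ = 36.421 sabins.
V = 538.56 m³. Target absorption A₂ = 0.161 × 538.56 / 1.14 = 76.060 sabins.
ΔA needed = 76.060 − 36.421 = 39.639 sabins.
Net gain per m²: Δα = 0.77 − 0.11 = 0.66.
Panel area = 39.639 / 0.66 = 60.1 m².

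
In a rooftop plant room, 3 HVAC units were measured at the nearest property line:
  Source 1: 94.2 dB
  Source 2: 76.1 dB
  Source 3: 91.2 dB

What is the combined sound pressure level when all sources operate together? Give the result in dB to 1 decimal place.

Σ 10^(Lᵢ/10) = 3.989e+09.
Combined level = 10 log₁₀(3.989e+09) = 96.0 dB.

96.0 dB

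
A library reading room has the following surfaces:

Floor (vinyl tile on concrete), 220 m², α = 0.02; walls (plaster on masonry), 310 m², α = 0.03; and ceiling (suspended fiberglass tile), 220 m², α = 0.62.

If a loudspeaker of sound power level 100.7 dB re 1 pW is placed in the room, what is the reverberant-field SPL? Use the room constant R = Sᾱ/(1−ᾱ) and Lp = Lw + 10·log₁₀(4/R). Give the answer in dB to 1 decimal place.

A = 150.100 sabins; S = 750.0 m².
ᾱ = 150.100/750.0 = 0.2001; R = Sᾱ/(1−ᾱ) = 150.100/(1−0.2001) = 187.648 m².
Lp = 100.7 + 10·log₁₀(4/187.648) = 100.7 + (-16.71) = 84.0 dB.

84.0 dB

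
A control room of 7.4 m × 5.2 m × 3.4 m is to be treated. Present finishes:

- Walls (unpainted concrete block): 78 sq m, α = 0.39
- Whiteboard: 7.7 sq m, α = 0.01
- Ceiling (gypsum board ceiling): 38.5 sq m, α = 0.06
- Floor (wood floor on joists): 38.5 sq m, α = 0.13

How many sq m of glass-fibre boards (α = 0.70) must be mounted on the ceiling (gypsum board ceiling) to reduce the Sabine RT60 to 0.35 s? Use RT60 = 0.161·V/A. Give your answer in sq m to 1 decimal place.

35.0

Equivalent absorption area: A₁ = 78·0.39 + 7.7·0.01 + 38.5·0.06 + 38.5·0.13 = 37.812 sq m.
Required A₂ = 0.161·130.832/0.35 = 60.183 sabins.
Absorption to add: 60.183 − 37.812 = 22.371 sabins.
Net gain per sq m: Δα = 0.70 − 0.06 = 0.64.
Panel area = 22.371 / 0.64 = 35.0 sq m.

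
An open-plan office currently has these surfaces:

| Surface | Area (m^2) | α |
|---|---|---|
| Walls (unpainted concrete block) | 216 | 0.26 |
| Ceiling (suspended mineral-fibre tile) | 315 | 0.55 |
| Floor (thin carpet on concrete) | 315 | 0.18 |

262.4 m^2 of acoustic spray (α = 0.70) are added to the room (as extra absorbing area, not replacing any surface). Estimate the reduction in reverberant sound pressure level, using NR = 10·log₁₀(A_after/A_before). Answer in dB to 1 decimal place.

Summing Sᵢαᵢ: 56.160 + 173.250 + 56.700 → A_before = 286.110 sabins.
Treatment contributes 262.4·0.70 = 183.680 sabins.
New total A_after = 469.790 sabins.
Reduction = 10 log₁₀(A_after/A_before) = 10 log₁₀(1.6420) = 2.2 dB.

2.2 dB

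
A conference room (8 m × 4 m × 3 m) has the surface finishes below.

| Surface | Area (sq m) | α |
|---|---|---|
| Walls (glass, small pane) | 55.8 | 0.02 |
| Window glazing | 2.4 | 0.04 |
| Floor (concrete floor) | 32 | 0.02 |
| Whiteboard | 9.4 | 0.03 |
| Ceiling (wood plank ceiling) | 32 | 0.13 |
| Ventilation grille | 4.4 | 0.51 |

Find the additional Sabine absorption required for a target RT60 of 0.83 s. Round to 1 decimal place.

10.1 sabins

Total absorption A₁ = 55.8*0.02 + 2.4*0.04 + 32*0.02 + 9.4*0.03 + 32*0.13 + 4.4*0.51
  = 1.116 + 0.096 + 0.640 + 0.282 + 4.160 + 2.244 = 8.538 sq m sabins.
For T = 0.83 s, need A₂ = 0.161·V/T = 0.161·96/0.83 = 18.622 sabins.
Additional absorption ΔA = 18.622 − 8.538 = 10.1 sabins.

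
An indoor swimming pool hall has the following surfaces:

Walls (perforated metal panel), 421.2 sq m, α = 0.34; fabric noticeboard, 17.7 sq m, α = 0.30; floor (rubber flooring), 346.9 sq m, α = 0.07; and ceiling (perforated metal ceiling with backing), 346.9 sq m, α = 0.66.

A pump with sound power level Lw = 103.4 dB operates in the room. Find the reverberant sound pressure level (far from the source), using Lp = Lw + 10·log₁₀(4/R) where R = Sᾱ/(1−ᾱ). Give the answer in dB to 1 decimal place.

81.5 dB

Σ(Sᵢαᵢ) = 421.2×0.34 + 17.7×0.30 + 346.9×0.07 + 346.9×0.66 = 401.755; total area S = 1132.7 sq m.
ᾱ = 401.755/1132.7 = 0.3547; R = Sᾱ/(1−ᾱ) = 401.755/(1−0.3547) = 622.586 sq m.
Lp = Lw + 10 log₁₀(4/R) = 103.4 -21.92 = 81.5 dB.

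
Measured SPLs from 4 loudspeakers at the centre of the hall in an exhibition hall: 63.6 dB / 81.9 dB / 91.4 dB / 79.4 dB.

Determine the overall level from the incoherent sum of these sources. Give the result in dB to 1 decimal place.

Σ 10^(Lᵢ/10) = 1.625e+09.
Back to dB: 10·log₁₀ Σ = 92.1 dB.

92.1 dB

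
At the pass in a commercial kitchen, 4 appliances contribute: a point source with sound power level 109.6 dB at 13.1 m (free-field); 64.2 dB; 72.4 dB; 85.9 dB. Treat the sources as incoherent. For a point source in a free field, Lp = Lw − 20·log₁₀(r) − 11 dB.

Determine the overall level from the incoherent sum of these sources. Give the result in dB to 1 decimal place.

86.5 dB

Source at 13.1 m: Lp = 109.6 − 20·log₁₀(13.1) − 11 = 76.3 dB.
Converting to relative power and adding: 10^(76.3/10) + 10^(64.2/10) + 10^(72.4/10) + 10^(85.9/10) = 4.517e+08.
L_total = 10·log₁₀(4.517e+08) = 86.5 dB.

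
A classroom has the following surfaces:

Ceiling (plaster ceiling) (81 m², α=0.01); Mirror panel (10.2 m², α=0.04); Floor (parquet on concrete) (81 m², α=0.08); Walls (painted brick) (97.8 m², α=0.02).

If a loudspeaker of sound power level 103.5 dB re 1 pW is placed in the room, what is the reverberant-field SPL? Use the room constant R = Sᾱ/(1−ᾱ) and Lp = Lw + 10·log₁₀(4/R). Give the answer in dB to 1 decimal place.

Σ(Sᵢαᵢ) = 81×0.01 + 10.2×0.04 + 81×0.08 + 97.8×0.02 = 9.654; total area S = 270.0 m².
ᾱ = 0.0358, so room constant R = A/(1−ᾱ) = 10.012 m².
Lp = 103.5 + 10·log₁₀(4/10.012) = 103.5 + (-3.98) = 99.5 dB.

99.5 dB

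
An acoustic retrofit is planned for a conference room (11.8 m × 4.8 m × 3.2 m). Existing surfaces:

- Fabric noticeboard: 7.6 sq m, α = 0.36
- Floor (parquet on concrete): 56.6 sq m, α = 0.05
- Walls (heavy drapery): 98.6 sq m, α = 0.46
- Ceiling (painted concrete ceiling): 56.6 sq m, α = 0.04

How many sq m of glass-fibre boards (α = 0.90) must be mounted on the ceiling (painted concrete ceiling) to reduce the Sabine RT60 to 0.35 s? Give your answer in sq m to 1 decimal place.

Summing Sᵢαᵢ: 2.736 + 2.830 + 45.356 + 2.264 → A₁ = 53.186 sabins.
V = 181.248 m³. Target absorption A₂ = 0.161 × 181.248 / 0.35 = 83.374 sabins.
Absorption to add: 83.374 − 53.186 = 30.188 sabins.
Each sq m of panel replacing the ceiling (painted concrete ceiling) adds (0.90 − 0.04) = 0.86 sabins.
Panel area = 30.188 / 0.86 = 35.1 sq m.

35.1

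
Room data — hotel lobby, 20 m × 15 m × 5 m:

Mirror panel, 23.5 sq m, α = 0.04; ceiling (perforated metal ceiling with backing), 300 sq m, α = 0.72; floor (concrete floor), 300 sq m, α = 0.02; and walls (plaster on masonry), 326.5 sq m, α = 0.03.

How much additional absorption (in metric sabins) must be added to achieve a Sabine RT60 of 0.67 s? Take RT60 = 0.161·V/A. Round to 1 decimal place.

Summing Sᵢαᵢ: 0.940 + 216.000 + 6.000 + 9.795 → A₁ = 232.735 sabins.
V = 1500 m³. Required absorption A₂ = 0.161 × 1500 / 0.67 = 360.448 sabins.
Additional absorption ΔA = 360.448 − 232.735 = 127.7 sabins.

127.7 sabins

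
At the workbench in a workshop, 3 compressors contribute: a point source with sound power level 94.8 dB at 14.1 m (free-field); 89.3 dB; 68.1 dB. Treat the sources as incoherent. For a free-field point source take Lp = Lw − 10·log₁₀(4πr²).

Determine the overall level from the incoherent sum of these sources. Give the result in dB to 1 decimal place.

Source at 14.1 m: Lp = 94.8 − 10·log₁₀(4π·14.1²) = 94.8 − 10·log₁₀(2498.320) = 60.8 dB.
Σ 10^(Lᵢ/10) = 8.588e+08.
Combined level = 10 log₁₀(8.588e+08) = 89.3 dB.

89.3 dB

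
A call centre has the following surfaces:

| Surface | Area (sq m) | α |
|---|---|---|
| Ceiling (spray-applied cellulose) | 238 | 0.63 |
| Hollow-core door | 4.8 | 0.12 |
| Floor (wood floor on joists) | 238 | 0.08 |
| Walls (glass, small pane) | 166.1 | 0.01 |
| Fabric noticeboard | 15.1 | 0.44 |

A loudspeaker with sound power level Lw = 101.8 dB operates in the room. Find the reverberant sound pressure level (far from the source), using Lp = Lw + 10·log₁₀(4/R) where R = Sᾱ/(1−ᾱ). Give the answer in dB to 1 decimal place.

84.0 dB

Σ(Sᵢαᵢ) = 238×0.63 + 4.8×0.12 + 238×0.08 + 166.1×0.01 + 15.1×0.44 = 177.861; total area S = 662.0 sq m.
ᾱ = 177.861/662.0 = 0.2687; R = Sᾱ/(1−ᾱ) = 177.861/(1−0.2687) = 243.212 sq m.
Lp = 101.8 + 10·log₁₀(4/243.212) = 101.8 + (-17.84) = 84.0 dB.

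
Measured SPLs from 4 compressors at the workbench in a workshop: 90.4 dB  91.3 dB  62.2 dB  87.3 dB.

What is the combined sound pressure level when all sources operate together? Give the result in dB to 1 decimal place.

94.7 dB

Sum in the linear (power) domain: Σ 10^(Lᵢ/10) = 10^(90.4/10) + 10^(91.3/10) + 10^(62.2/10) + 10^(87.3/10) = 2.984e+09.
L_total = 10·log₁₀(2.984e+09) = 94.7 dB.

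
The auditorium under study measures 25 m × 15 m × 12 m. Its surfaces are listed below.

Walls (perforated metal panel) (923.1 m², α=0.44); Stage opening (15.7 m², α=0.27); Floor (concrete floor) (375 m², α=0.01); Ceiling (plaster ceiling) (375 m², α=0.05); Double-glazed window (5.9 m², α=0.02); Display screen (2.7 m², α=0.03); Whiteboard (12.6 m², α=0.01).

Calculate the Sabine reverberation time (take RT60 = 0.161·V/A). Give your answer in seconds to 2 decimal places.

1.67 seconds

Summing Sᵢαᵢ: 406.164 + 4.239 + 3.750 + 18.750 + 0.118 + 0.081 + 0.126 → A = 433.228 sabins.
Room volume: 4500 m³.
Sabine: RT60 = 0.161 × 4500 / 433.228 = 1.67 s.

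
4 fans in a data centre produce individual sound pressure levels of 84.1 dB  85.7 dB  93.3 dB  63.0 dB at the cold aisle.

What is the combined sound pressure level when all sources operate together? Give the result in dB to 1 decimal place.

Converting to relative power and adding: 10^(84.1/10) + 10^(85.7/10) + 10^(93.3/10) + 10^(63.0/10) = 2.769e+09.
Combined level = 10 log₁₀(2.769e+09) = 94.4 dB.

94.4 dB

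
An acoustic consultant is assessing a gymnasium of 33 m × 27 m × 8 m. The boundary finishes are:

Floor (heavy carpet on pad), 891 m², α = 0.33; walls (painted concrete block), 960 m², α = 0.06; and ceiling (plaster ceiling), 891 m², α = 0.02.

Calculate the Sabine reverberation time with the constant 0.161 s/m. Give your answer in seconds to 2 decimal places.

Equivalent absorption area: A = 891×0.33 + 960×0.06 + 891×0.02 = 369.450 m².
V = 33·27·8 = 7128 m³.
RT60 = 0.161 · V / A = 0.161 × 7128 / 369.450 = 3.11 s.

3.11 seconds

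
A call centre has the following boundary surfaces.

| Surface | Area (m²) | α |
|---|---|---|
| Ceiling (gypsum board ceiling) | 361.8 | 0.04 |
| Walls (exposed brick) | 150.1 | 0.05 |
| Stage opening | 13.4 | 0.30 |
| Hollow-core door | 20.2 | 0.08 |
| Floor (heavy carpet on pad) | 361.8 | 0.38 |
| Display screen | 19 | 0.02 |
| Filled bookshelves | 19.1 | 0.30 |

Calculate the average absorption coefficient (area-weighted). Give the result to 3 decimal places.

Total surface area S = 945.4 m².
Σ(Sᵢαᵢ) = 361.8×0.04 + 150.1×0.05 + 13.4×0.30 + 20.2×0.08 + 361.8×0.38 + 19×0.02 + 19.1×0.30 = 171.207.
ᾱ = 171.207 / 945.4 = 0.181.

0.181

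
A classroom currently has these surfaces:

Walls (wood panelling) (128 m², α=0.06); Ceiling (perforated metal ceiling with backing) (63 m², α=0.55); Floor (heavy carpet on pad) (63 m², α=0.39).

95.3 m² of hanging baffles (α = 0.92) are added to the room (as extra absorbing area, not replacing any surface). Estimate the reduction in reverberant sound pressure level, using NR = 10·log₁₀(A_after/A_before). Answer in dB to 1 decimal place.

3.6 dB

Equivalent absorption area: A_before = 128×0.06 + 63×0.55 + 63×0.39 = 66.900 m².
Added absorption = 95.3 × 0.92 = 87.676 sabins.
A_after = 66.900 + 87.676 = 154.576 sabins.
Reduction = 10 log₁₀(A_after/A_before) = 10 log₁₀(2.3106) = 3.6 dB.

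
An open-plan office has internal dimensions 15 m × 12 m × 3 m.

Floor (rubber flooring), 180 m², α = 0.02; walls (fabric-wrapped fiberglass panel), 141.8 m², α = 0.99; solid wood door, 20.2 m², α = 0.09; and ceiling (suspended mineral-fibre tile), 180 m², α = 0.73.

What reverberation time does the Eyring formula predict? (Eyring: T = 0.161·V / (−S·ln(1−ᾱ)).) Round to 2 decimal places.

S = Σ Sᵢ = 522.0 m².
Σ(Sᵢαᵢ) = 180×0.02 + 141.8×0.99 + 20.2×0.09 + 180×0.73 = 277.200.
ᾱ = 277.200 / 522.0 = 0.5310.
−S·ln(1−ᾱ) = −522.0 × ln(1 − 0.5310) = 395.234.
V = 15 × 12 × 3 = 540 m³.
RT60 = 0.161 × 540 / 395.234 = 0.22 s.

0.22 s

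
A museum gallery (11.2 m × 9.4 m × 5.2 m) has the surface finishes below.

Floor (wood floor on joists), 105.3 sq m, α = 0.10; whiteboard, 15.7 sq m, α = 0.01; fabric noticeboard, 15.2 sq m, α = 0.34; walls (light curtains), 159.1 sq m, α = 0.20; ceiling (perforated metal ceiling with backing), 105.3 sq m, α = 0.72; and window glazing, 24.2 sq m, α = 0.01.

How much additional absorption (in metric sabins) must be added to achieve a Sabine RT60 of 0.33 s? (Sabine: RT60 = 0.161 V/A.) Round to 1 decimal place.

143.4 sabins

A₁ = Σ Sᵢαᵢ = 105.3·0.10 + 15.7·0.01 + 15.2·0.34 + 159.1·0.20 + 105.3·0.72 + 24.2·0.01 = 123.733 sabins.
V = 547.456 m³. Required absorption A₂ = 0.161 × 547.456 / 0.33 = 267.092 sabins.
Shortfall: 267.092 − 123.733 = 143.4 sabins.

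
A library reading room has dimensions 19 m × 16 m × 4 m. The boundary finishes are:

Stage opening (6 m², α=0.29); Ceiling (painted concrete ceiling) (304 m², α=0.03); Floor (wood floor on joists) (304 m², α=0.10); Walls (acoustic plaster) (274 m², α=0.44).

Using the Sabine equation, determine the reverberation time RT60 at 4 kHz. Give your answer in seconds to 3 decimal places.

1.210 seconds

Equivalent absorption area: A = 6·0.29 + 304·0.03 + 304·0.10 + 274·0.44 = 161.820 m².
V = 19·16·4 = 1216 m³.
RT60 = 0.161 · V / A = 0.161 × 1216 / 161.820 = 1.210 s.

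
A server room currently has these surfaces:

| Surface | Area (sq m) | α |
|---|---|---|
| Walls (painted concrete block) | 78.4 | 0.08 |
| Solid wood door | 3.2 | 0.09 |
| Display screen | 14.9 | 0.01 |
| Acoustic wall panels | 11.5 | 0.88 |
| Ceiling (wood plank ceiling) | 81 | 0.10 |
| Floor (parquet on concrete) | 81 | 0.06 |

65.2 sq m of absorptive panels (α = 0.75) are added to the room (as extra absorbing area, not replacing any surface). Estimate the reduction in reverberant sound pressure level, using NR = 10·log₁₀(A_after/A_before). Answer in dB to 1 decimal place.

4.2 dB

Summing Sᵢαᵢ: 6.272 + 0.288 + 0.149 + 10.120 + 8.100 + 4.860 → A_before = 29.789 sabins.
Added absorption = 65.2 × 0.75 = 48.900 sabins.
A_after = 29.789 + 48.900 = 78.689 sabins.
Reduction = 10 log₁₀(A_after/A_before) = 10 log₁₀(2.6415) = 4.2 dB.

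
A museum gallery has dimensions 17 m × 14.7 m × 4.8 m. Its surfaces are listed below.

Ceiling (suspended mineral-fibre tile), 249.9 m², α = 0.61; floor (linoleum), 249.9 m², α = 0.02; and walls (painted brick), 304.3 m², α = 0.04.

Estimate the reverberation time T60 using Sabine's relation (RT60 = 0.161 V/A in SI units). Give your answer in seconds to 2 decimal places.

Summing Sᵢαᵢ: 152.439 + 4.998 + 12.172 → A = 169.609 sabins.
V = 17·14.7·4.8 = 1199.52 m³.
Sabine: RT60 = 0.161 × 1199.52 / 169.609 = 1.14 s.

1.14 sec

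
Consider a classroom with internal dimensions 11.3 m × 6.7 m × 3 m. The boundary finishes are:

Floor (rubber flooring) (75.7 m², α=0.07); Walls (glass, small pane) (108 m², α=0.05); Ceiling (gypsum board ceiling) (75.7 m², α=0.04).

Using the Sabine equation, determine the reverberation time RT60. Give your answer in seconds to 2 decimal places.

Total absorption A = 75.7*0.07 + 108*0.05 + 75.7*0.04
  = 5.299 + 5.400 + 3.028 = 13.727 m² sabins.
Room volume: 227.13 m³.
RT60 = 0.161 · V / A = 0.161 × 227.13 / 13.727 = 2.66 s.

2.66 s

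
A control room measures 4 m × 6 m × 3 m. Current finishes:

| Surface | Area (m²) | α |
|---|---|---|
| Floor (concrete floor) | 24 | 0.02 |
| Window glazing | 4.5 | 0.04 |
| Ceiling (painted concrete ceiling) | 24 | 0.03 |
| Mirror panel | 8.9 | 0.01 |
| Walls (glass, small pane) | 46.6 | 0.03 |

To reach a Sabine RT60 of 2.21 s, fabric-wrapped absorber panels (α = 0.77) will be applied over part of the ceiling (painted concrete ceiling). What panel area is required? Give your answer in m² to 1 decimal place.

3.2

A₁ = Σ Sᵢαᵢ = 24×0.02 + 4.5×0.04 + 24×0.03 + 8.9×0.01 + 46.6×0.03 = 2.867 sabins.
V = 72 m³. Target absorption A₂ = 0.161 × 72 / 2.21 = 5.245 sabins.
ΔA needed = 5.245 − 2.867 = 2.378 sabins.
Net gain per m²: Δα = 0.77 − 0.03 = 0.74.
Area = ΔA/Δα = 2.378/0.74 = 3.2 m².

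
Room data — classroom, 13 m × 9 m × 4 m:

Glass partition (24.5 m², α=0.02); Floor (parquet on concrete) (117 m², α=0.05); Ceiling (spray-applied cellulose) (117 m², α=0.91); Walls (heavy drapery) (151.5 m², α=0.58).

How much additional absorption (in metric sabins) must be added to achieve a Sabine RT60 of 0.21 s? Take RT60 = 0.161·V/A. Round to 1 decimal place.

A₁ = Σ Sᵢαᵢ = 24.5·0.02 + 117·0.05 + 117·0.91 + 151.5·0.58 = 200.680 sabins.
V = 468 m³. Required absorption A₂ = 0.161 × 468 / 0.21 = 358.800 sabins.
ΔA = A₂ − A₁ = 358.800 − 200.680 = 158.1 sabins.

158.1 sabins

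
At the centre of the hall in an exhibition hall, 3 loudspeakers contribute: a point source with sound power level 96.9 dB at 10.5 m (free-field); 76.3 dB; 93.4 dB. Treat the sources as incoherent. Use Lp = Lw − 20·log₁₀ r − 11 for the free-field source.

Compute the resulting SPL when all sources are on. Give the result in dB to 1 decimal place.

93.5 dB

Source at 10.5 m: Lp = 96.9 − 20·log₁₀(10.5) − 11 = 65.5 dB.
Σ 10^(Lᵢ/10) = 2.234e+09.
Back to dB: 10·log₁₀ Σ = 93.5 dB.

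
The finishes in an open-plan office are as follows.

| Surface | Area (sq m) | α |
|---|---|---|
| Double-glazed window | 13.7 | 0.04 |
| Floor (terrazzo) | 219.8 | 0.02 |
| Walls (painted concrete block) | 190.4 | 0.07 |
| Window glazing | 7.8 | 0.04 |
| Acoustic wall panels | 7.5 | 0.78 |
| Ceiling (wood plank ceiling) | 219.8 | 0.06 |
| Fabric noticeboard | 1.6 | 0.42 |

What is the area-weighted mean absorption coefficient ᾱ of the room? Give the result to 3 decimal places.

S = Σ Sᵢ = 13.7 + 219.8 + 190.4 + 7.8 + 7.5 + 219.8 + 1.6 = 660.6 sq m.
A = 13.7*0.04 + 219.8*0.02 + 190.4*0.07 + 7.8*0.04 + 7.5*0.78 + 219.8*0.06 + 1.6*0.42 = 38.294 sabins.
ᾱ = A/S = 0.058.

0.058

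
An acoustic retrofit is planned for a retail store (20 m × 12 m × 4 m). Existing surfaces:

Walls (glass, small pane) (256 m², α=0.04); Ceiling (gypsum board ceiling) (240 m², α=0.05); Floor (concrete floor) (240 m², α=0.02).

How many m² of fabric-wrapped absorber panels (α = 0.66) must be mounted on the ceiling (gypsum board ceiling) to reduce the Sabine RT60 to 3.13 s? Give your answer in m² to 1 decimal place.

36.6

Summing Sᵢαᵢ: 10.240 + 12.000 + 4.800 → A₁ = 27.040 sabins.
Required A₂ = 0.161·960/3.13 = 49.380 sabins.
ΔA needed = 49.380 − 27.040 = 22.340 sabins.
Net gain per m²: Δα = 0.66 − 0.05 = 0.61.
Panel area = 22.340 / 0.61 = 36.6 m².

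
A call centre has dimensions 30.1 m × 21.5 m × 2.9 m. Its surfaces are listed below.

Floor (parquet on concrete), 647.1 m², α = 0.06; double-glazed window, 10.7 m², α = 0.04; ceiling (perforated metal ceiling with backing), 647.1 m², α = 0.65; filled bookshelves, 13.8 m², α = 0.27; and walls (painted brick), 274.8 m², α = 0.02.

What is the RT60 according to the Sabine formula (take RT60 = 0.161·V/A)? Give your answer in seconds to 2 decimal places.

0.64 s

Summing Sᵢαᵢ: 38.826 + 0.428 + 420.615 + 3.726 + 5.496 → A = 469.091 sabins.
Volume V = 30.1 × 21.5 × 2.9 = 1876.735 m³.
Sabine: RT60 = 0.161 × 1876.735 / 469.091 = 0.64 s.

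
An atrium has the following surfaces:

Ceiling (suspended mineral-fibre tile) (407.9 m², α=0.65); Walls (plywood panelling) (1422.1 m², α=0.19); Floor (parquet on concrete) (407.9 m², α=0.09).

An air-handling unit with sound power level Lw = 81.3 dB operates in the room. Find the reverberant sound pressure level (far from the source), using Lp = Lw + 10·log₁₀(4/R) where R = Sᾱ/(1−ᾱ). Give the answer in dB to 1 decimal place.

58.5 dB

A = 572.045 sabins; S = 2237.9 m².
ᾱ = 572.045/2237.9 = 0.2556; R = Sᾱ/(1−ᾱ) = 572.045/(1−0.2556) = 768.465 m².
Lp = 81.3 + 10·log₁₀(4/768.465) = 81.3 + (-22.84) = 58.5 dB.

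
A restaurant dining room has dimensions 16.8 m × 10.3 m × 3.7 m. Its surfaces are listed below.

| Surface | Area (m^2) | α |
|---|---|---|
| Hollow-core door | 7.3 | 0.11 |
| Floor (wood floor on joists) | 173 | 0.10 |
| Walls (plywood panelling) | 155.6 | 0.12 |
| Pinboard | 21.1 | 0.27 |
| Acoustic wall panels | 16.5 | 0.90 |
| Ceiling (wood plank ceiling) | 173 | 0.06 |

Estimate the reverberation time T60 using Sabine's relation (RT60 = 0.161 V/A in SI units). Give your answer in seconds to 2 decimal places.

1.52 s

Summing Sᵢαᵢ: 0.803 + 17.300 + 18.672 + 5.697 + 14.850 + 10.380 → A = 67.702 sabins.
V = 16.8·10.3·3.7 = 640.248 m³.
RT60 = 0.161 · V / A = 0.161 × 640.248 / 67.702 = 1.52 s.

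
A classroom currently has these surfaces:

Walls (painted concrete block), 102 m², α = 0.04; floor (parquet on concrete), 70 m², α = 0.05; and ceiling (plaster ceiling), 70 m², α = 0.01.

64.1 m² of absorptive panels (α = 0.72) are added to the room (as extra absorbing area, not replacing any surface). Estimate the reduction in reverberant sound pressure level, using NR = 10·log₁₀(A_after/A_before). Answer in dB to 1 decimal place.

Total absorption A_before = 102×0.04 + 70×0.05 + 70×0.01
  = 4.080 + 3.500 + 0.700 = 8.280 m² sabins.
Added absorption = 64.1 × 0.72 = 46.152 sabins.
New total A_after = 54.432 sabins.
NR = 10·log₁₀(54.432/8.280) = 8.2 dB.

8.2 dB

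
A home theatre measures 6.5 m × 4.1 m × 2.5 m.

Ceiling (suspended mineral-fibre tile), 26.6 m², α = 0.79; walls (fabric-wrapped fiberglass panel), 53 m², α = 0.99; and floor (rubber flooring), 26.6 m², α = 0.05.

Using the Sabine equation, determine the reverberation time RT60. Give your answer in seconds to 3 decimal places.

Total absorption A = 26.6·0.79 + 53·0.99 + 26.6·0.05
  = 21.014 + 52.470 + 1.330 = 74.814 m² sabins.
Volume V = 6.5 × 4.1 × 2.5 = 66.625 m³.
RT60 = 0.161 · V / A = 0.161 × 66.625 / 74.814 = 0.143 s.

0.143 s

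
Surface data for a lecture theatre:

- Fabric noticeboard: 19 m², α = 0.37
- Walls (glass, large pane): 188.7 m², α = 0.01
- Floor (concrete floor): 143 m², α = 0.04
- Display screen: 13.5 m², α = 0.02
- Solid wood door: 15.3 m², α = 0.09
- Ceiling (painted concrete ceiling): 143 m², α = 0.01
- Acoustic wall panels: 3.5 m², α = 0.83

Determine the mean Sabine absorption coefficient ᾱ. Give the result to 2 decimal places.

0.04

S = Σ Sᵢ = 19 + 188.7 + 143 + 13.5 + 15.3 + 143 + 3.5 = 526.0 m².
A = 19×0.37 + 188.7×0.01 + 143×0.04 + 13.5×0.02 + 15.3×0.09 + 143×0.01 + 3.5×0.83 = 20.619 sabins.
ᾱ = A/S = 0.04.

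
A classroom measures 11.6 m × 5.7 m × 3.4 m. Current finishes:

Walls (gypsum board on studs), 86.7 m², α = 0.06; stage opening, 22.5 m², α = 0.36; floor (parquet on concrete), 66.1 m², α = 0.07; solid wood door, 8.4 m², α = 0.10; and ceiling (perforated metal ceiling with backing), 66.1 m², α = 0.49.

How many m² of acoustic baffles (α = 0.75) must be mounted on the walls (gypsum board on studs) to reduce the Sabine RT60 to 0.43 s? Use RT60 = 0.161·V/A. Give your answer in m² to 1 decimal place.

A₁ = Σ Sᵢαᵢ = 86.7×0.06 + 22.5×0.36 + 66.1×0.07 + 8.4×0.10 + 66.1×0.49 = 51.158 sabins.
V = 224.808 m³. Target absorption A₂ = 0.161 × 224.808 / 0.43 = 84.172 sabins.
Absorption to add: 84.172 − 51.158 = 33.014 sabins.
Each m² of panel replacing the walls (gypsum board on studs) adds (0.75 − 0.06) = 0.69 sabins.
Panel area = 33.014 / 0.69 = 47.8 m².

47.8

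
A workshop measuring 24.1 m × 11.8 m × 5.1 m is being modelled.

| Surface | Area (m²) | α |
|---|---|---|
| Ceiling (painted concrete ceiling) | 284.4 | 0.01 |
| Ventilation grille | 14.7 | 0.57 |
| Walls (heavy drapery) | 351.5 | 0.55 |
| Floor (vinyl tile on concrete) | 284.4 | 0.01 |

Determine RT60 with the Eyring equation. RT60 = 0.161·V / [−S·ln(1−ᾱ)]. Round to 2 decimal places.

1.00 seconds

S = Σ Sᵢ = 935.0 m².
Absorption A = 284.4·0.01 + 14.7·0.57 + 351.5·0.55 + 284.4·0.01 = 207.392 sabins.
ᾱ = 207.392 / 935.0 = 0.2218.
Eyring denominator: −S ln(1−ᾱ) = 234.472.
V = 24.1 × 11.8 × 5.1 = 1450.338 m³.
RT60 = 0.161 × 1450.338 / 234.472 = 1.00 s.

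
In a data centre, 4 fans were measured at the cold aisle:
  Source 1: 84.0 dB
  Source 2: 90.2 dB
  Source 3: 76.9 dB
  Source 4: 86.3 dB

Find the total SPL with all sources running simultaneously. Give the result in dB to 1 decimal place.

92.5 dB

Converting to relative power and adding: 10^(84.0/10) + 10^(90.2/10) + 10^(76.9/10) + 10^(86.3/10) = 1.774e+09.
Combined level = 10 log₁₀(1.774e+09) = 92.5 dB.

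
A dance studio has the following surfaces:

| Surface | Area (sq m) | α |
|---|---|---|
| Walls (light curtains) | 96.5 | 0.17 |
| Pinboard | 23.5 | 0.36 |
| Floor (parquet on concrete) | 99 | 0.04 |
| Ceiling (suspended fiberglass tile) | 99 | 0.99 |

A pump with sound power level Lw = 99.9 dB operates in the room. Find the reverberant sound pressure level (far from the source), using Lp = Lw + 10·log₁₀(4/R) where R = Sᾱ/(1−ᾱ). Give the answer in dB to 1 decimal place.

82.7 dB

A = 126.835 sabins; S = 318.0 sq m.
ᾱ = 0.3989, so room constant R = A/(1−ᾱ) = 211.005 sq m.
Lp = Lw + 10 log₁₀(4/R) = 99.9 -17.22 = 82.7 dB.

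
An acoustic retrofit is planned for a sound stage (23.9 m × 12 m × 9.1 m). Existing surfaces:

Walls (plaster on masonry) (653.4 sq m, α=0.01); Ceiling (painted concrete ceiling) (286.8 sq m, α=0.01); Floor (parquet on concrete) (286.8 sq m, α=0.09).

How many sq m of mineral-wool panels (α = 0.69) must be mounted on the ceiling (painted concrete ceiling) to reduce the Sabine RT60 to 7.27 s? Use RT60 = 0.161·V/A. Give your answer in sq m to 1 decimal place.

33.2

Equivalent absorption area: A₁ = 653.4*0.01 + 286.8*0.01 + 286.8*0.09 = 35.214 sq m.
Required A₂ = 0.161·2609.88/7.27 = 57.798 sabins.
Absorption to add: 57.798 − 35.214 = 22.584 sabins.
Net gain per sq m: Δα = 0.69 − 0.01 = 0.68.
Panel area = 22.584 / 0.68 = 33.2 sq m.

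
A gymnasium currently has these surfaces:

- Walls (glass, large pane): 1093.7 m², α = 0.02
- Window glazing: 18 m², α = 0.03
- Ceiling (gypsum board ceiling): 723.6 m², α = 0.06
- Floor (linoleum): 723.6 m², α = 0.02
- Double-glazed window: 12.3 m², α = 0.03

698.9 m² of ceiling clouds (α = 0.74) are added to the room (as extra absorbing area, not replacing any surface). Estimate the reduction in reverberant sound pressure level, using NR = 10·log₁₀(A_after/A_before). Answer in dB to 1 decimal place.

8.7 dB

Equivalent absorption area: A_before = 1093.7×0.02 + 18×0.03 + 723.6×0.06 + 723.6×0.02 + 12.3×0.03 = 80.671 m².
Added absorption = 698.9 × 0.74 = 517.186 sabins.
A_after = 80.671 + 517.186 = 597.857 sabins.
NR = 10·log₁₀(597.857/80.671) = 8.7 dB.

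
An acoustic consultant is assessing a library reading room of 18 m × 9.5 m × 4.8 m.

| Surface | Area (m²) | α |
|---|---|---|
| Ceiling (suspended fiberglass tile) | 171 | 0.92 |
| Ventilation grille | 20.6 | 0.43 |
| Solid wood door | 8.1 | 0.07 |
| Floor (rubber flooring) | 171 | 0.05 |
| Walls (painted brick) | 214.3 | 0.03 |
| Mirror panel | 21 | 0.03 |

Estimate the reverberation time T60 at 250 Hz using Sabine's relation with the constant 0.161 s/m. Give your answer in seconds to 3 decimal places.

Equivalent absorption area: A = 171·0.92 + 20.6·0.43 + 8.1·0.07 + 171·0.05 + 214.3·0.03 + 21·0.03 = 182.354 m².
Volume V = 18 × 9.5 × 4.8 = 820.8 m³.
Sabine: RT60 = 0.161 × 820.8 / 182.354 = 0.725 s.

0.725 seconds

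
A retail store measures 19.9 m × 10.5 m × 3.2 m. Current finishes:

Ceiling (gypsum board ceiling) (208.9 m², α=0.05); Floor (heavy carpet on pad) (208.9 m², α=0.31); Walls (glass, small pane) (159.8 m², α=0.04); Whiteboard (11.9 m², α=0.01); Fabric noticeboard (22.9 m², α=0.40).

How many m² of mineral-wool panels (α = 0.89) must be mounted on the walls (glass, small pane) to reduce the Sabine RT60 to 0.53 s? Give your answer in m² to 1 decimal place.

132.0

Equivalent absorption area: A₁ = 208.9×0.05 + 208.9×0.31 + 159.8×0.04 + 11.9×0.01 + 22.9×0.40 = 90.875 m².
V = 668.64 m³. Target absorption A₂ = 0.161 × 668.64 / 0.53 = 203.115 sabins.
Absorption to add: 203.115 − 90.875 = 112.240 sabins.
Net gain per m²: Δα = 0.89 − 0.04 = 0.85.
Area = ΔA/Δα = 112.240/0.85 = 132.0 m².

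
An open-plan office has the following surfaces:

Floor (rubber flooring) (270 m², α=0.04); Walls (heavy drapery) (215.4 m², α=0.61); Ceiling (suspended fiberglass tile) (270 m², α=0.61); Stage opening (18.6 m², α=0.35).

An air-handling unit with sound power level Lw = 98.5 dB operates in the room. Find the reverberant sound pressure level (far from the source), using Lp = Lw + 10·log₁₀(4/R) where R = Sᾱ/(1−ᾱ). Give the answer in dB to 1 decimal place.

Σ(Sᵢαᵢ) = 270·0.04 + 215.4·0.61 + 270·0.61 + 18.6·0.35 = 313.404; total area S = 774.0 m².
ᾱ = 313.404/774.0 = 0.4049; R = Sᾱ/(1−ᾱ) = 313.404/(1−0.4049) = 526.641 m².
Lp = Lw + 10 log₁₀(4/R) = 98.5 -21.19 = 77.3 dB.

77.3 dB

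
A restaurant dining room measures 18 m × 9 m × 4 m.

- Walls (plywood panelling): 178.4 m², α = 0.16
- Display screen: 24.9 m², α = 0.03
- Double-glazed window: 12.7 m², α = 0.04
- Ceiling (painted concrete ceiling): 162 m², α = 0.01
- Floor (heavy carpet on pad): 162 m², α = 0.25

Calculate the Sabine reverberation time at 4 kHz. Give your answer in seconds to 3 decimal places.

Equivalent absorption area: A = 178.4×0.16 + 24.9×0.03 + 12.7×0.04 + 162×0.01 + 162×0.25 = 71.919 m².
Volume V = 18 × 9 × 4 = 648 m³.
T = 0.161 V/A = 0.161·648/71.919 = 1.451 s.

1.451 s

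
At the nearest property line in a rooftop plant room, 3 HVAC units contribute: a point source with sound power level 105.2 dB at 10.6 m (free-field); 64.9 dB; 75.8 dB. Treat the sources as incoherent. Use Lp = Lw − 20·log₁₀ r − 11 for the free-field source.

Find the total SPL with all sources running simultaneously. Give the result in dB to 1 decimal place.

78.1 dB

Source at 10.6 m: Lp = 105.2 − 20·log₁₀(10.6) − 11 = 73.7 dB.
Sum in the linear (power) domain: Σ 10^(Lᵢ/10) = 10^(73.7/10) + 10^(64.9/10) + 10^(75.8/10) = 6.455e+07.
L_total = 10·log₁₀(6.455e+07) = 78.1 dB.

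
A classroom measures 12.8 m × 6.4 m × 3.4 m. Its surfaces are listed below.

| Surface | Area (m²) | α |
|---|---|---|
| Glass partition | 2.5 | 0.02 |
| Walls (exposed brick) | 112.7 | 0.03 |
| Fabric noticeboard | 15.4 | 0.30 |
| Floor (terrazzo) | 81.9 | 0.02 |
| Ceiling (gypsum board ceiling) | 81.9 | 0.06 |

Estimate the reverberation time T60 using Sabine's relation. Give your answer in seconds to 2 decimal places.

Summing Sᵢαᵢ: 0.050 + 3.381 + 4.620 + 1.638 + 4.914 → A = 14.603 sabins.
Volume V = 12.8 × 6.4 × 3.4 = 278.528 m³.
RT60 = 0.161 · V / A = 0.161 × 278.528 / 14.603 = 3.07 s.

3.07 s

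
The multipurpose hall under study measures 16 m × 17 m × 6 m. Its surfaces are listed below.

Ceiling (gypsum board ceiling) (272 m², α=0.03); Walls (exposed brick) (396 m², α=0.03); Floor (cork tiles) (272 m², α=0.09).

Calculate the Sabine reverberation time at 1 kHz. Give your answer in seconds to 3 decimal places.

5.902 s

A = Σ Sᵢαᵢ = 272×0.03 + 396×0.03 + 272×0.09 = 44.520 sabins.
Room volume: 1632 m³.
Sabine: RT60 = 0.161 × 1632 / 44.520 = 5.902 s.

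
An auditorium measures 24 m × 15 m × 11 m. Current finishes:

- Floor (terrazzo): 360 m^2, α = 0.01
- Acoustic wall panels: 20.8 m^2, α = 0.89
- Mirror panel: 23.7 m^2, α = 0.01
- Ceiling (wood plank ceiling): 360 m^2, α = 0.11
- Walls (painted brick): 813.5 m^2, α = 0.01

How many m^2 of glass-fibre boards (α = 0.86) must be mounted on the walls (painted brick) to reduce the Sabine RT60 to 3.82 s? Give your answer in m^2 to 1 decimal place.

A₁ = Σ Sᵢαᵢ = 360·0.01 + 20.8·0.89 + 23.7·0.01 + 360·0.11 + 813.5·0.01 = 70.084 sabins.
V = 3960 m³. Target absorption A₂ = 0.161 × 3960 / 3.82 = 166.901 sabins.
Absorption to add: 166.901 − 70.084 = 96.817 sabins.
Net gain per m^2: Δα = 0.86 − 0.01 = 0.85.
Area = ΔA/Δα = 96.817/0.85 = 113.9 m^2.

113.9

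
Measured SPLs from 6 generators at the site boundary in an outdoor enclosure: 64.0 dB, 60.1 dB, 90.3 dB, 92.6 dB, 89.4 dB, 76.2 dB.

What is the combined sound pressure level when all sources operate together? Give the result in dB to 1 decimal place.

Converting to relative power and adding: 10^(64.0/10) + 10^(60.1/10) + 10^(90.3/10) + 10^(92.6/10) + 10^(89.4/10) + 10^(76.2/10) = 3.807e+09.
Back to dB: 10·log₁₀ Σ = 95.8 dB.

95.8 dB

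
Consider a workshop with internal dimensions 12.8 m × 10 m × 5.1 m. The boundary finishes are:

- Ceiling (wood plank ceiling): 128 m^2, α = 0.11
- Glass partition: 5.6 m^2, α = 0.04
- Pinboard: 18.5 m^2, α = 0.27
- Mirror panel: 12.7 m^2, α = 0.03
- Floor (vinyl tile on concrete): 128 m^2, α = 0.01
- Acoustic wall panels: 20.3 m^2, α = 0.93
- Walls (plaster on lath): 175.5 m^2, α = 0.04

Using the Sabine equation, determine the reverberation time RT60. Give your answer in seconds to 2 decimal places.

2.24 sec

Summing Sᵢαᵢ: 14.080 + 0.224 + 4.995 + 0.381 + 1.280 + 18.879 + 7.020 → A = 46.859 sabins.
Volume V = 12.8 × 10 × 5.1 = 652.8 m³.
T = 0.161 V/A = 0.161·652.8/46.859 = 2.24 s.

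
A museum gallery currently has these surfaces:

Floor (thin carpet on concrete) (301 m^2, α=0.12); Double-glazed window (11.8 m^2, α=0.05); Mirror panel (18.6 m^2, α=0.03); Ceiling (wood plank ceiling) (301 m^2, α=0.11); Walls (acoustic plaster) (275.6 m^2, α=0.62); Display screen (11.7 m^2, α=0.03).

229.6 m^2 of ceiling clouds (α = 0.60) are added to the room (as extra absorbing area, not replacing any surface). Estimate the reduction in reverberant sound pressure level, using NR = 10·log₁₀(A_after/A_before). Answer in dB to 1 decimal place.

2.0 dB

Total absorption A_before = 301·0.12 + 11.8·0.05 + 18.6·0.03 + 301·0.11 + 275.6·0.62 + 11.7·0.03
  = 36.120 + 0.590 + 0.558 + 33.110 + 170.872 + 0.351 = 241.601 m^2 sabins.
Added absorption = 229.6 × 0.60 = 137.760 sabins.
New total A_after = 379.361 sabins.
Reduction = 10 log₁₀(A_after/A_before) = 10 log₁₀(1.5702) = 2.0 dB.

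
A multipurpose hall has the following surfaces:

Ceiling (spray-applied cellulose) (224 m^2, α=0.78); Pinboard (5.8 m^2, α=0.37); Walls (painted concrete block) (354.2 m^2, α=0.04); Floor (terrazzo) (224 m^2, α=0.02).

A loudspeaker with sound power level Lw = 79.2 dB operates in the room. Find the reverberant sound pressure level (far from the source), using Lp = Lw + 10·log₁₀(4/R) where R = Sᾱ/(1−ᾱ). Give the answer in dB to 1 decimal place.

61.1 dB

A = 195.514 sabins; S = 808.0 m^2.
ᾱ = 195.514/808.0 = 0.2420; R = Sᾱ/(1−ᾱ) = 195.514/(1−0.2420) = 257.934 m^2.
Lp = Lw + 10 log₁₀(4/R) = 79.2 -18.09 = 61.1 dB.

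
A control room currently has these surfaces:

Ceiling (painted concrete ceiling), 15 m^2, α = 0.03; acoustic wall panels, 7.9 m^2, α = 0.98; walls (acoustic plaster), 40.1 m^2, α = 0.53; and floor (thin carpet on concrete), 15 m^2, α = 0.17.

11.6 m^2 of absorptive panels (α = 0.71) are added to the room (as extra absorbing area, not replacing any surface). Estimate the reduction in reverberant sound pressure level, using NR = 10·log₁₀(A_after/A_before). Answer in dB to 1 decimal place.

1.0 dB

Summing Sᵢαᵢ: 0.450 + 7.742 + 21.253 + 2.550 → A_before = 31.995 sabins.
Treatment contributes 11.6·0.71 = 8.236 sabins.
A_after = 31.995 + 8.236 = 40.231 sabins.
Reduction = 10 log₁₀(A_after/A_before) = 10 log₁₀(1.2574) = 1.0 dB.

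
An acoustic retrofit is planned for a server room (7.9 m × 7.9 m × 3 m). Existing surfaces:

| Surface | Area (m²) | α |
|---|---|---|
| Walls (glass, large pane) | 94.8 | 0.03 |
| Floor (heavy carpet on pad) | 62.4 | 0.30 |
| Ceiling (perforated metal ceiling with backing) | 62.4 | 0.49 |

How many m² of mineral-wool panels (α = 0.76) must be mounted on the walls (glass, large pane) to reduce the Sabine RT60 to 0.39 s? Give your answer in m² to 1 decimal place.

34.5

Total absorption A₁ = 94.8·0.03 + 62.4·0.30 + 62.4·0.49
  = 2.844 + 18.720 + 30.576 = 52.140 m² sabins.
V = 187.23 m³. Target absorption A₂ = 0.161 × 187.23 / 0.39 = 77.292 sabins.
Absorption to add: 77.292 − 52.140 = 25.152 sabins.
Each m² of panel replacing the walls (glass, large pane) adds (0.76 − 0.03) = 0.73 sabins.
Area = ΔA/Δα = 25.152/0.73 = 34.5 m².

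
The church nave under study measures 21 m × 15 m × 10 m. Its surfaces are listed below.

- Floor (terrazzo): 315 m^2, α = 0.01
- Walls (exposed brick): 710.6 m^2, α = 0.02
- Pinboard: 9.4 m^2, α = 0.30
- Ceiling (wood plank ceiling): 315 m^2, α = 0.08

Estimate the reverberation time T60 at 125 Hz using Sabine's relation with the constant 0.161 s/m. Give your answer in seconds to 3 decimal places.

11.175 s

Equivalent absorption area: A = 315×0.01 + 710.6×0.02 + 9.4×0.30 + 315×0.08 = 45.382 m^2.
Volume V = 21 × 15 × 10 = 3150 m³.
Sabine: RT60 = 0.161 × 3150 / 45.382 = 11.175 s.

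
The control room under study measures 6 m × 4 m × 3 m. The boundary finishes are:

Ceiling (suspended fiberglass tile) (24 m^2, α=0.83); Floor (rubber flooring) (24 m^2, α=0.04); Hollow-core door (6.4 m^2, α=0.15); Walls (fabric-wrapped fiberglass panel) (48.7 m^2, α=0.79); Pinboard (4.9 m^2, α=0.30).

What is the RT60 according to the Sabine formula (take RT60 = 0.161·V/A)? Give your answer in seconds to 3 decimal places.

Total absorption A = 24·0.83 + 24·0.04 + 6.4·0.15 + 48.7·0.79 + 4.9·0.30
  = 19.920 + 0.960 + 0.960 + 38.473 + 1.470 = 61.783 m^2 sabins.
V = 6·4·3 = 72 m³.
T = 0.161 V/A = 0.161·72/61.783 = 0.188 s.

0.188 s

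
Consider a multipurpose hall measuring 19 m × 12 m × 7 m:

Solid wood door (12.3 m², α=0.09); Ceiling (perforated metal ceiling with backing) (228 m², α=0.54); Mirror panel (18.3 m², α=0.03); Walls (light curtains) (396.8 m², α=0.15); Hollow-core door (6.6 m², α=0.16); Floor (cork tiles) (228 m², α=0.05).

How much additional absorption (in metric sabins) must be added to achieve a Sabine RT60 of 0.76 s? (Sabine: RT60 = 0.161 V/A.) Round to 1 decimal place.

141.3 sabins

Equivalent absorption area: A₁ = 12.3*0.09 + 228*0.54 + 18.3*0.03 + 396.8*0.15 + 6.6*0.16 + 228*0.05 = 196.752 m².
Target A₂ = 0.161·1596/0.76 = 338.100 sabins (V = 1596 m³).
ΔA = A₂ − A₁ = 338.100 − 196.752 = 141.3 sabins.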